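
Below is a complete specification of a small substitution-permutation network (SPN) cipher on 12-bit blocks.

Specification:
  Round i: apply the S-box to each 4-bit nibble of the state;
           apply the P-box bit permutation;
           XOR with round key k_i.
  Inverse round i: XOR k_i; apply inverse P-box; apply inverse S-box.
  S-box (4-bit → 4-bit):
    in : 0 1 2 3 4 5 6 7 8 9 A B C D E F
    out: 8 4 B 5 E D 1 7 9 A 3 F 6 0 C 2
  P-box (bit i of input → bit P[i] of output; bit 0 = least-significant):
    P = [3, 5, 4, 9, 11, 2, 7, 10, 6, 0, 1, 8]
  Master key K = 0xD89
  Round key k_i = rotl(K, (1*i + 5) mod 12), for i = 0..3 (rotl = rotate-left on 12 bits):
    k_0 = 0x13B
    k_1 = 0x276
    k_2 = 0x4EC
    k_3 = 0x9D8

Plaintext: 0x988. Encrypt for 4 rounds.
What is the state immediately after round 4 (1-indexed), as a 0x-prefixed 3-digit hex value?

0x89A

s_0 = plaintext = 0x988
s_1 = Round(s_0, k_0) = 0xE32
s_2 = Round(s_1, k_1) = 0x9DC
s_3 = Round(s_2, k_2) = 0x5DD
s_4 = Round(s_3, k_3) = 0x89A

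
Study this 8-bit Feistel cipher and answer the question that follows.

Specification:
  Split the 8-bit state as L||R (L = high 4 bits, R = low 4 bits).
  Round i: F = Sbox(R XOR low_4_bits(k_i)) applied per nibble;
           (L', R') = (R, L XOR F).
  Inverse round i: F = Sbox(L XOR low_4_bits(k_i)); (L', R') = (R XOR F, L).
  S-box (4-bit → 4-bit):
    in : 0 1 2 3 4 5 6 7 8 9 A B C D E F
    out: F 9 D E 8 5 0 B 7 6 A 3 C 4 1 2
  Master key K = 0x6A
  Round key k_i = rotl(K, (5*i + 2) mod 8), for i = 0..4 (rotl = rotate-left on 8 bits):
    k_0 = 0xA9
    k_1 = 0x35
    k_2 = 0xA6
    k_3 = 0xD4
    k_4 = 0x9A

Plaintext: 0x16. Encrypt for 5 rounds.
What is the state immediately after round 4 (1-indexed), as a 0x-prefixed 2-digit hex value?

0xC1

s_0 = plaintext = 0x16
s_1 = Round(s_0, k_0) = 0x63
s_2 = Round(s_1, k_1) = 0x36
s_3 = Round(s_2, k_2) = 0x6C
s_4 = Round(s_3, k_3) = 0xC1
s_5 = Round(s_4, k_4) = 0x1F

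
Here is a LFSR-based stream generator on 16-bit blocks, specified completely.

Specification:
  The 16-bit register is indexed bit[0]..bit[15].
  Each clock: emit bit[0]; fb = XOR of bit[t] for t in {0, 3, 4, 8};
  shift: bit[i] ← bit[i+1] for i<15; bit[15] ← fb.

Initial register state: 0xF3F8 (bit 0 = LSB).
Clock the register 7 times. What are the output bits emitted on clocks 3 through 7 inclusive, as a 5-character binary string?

01111

reg_0 = 0xF3F8
clock 1: out=0, reg = 0xF9FC
clock 2: out=0, reg = 0xFCFE
clock 3: out=0, reg = 0x7E7F
clock 4: out=1, reg = 0xBF3F
clock 5: out=1, reg = 0x5F9F
clock 6: out=1, reg = 0x2FCF
clock 7: out=1, reg = 0x97E7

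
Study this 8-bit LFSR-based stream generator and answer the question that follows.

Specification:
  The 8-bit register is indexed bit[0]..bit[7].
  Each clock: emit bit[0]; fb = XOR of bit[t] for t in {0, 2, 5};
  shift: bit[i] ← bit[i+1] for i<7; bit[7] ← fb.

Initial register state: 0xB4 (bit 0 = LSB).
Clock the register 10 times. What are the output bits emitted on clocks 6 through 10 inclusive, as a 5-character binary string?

reg_0 = 0xB4
clock 1: out=0, reg = 0x5A
clock 2: out=0, reg = 0x2D
clock 3: out=1, reg = 0x96
clock 4: out=0, reg = 0xCB
clock 5: out=1, reg = 0xE5
clock 6: out=1, reg = 0xF2
clock 7: out=0, reg = 0xF9
clock 8: out=1, reg = 0x7C
clock 9: out=0, reg = 0x3E
clock 10: out=0, reg = 0x1F

10100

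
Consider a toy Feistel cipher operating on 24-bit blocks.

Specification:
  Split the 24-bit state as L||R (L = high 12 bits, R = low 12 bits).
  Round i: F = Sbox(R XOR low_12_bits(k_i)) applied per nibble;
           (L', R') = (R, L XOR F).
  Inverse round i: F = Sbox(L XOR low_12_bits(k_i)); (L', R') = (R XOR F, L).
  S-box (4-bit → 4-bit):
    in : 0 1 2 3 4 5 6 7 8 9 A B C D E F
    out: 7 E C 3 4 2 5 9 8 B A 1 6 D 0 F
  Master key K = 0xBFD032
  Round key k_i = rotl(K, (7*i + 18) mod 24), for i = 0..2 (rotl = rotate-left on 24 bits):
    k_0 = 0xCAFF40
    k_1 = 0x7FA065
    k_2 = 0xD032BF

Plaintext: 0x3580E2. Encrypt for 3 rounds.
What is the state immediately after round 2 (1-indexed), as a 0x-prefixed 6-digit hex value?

s_0 = plaintext = 0x3580E2
s_1 = Round(s_0, k_0) = 0x0E2CF4
s_2 = Round(s_1, k_1) = 0xCF465C
s_3 = Round(s_2, k_2) = 0x65C8F7

0xCF465C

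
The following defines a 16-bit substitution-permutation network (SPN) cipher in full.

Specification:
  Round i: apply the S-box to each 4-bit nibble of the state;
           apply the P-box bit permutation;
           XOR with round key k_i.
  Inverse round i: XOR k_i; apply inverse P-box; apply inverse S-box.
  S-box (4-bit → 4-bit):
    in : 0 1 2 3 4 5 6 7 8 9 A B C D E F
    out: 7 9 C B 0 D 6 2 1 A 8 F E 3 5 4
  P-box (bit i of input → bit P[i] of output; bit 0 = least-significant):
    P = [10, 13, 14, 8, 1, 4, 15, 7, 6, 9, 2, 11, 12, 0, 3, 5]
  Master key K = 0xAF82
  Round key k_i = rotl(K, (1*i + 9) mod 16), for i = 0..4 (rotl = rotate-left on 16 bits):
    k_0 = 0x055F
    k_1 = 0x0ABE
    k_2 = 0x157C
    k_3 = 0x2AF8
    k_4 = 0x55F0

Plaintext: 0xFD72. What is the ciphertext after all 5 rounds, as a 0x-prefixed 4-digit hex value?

0xCB8A

s_0 = plaintext = 0xFD72
s_1 = Round(s_0, k_0) = 0x4607
s_2 = Round(s_1, k_1) = 0xA8A8
s_3 = Round(s_2, k_2) = 0x119C
s_4 = Round(s_3, k_3) = 0x5308
s_5 = Round(s_4, k_4) = 0xCB8A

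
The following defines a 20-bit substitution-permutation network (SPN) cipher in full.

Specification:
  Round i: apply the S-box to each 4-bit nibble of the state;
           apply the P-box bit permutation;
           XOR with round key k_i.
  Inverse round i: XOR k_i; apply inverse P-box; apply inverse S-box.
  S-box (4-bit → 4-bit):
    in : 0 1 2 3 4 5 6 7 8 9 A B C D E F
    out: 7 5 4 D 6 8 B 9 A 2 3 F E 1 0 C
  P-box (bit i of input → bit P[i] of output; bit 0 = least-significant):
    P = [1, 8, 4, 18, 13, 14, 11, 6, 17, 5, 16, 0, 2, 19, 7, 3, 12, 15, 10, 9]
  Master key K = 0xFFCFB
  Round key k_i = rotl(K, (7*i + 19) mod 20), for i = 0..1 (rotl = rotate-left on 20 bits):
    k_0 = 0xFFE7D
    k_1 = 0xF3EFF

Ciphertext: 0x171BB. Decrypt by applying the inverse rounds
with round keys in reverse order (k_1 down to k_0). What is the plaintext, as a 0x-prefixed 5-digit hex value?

s_0 = ciphertext = 0x171BB
s_1 = InvRound(s_0, k_1) = 0xFADC8
s_2 = InvRound(s_1, k_0) = 0x71894

0x71894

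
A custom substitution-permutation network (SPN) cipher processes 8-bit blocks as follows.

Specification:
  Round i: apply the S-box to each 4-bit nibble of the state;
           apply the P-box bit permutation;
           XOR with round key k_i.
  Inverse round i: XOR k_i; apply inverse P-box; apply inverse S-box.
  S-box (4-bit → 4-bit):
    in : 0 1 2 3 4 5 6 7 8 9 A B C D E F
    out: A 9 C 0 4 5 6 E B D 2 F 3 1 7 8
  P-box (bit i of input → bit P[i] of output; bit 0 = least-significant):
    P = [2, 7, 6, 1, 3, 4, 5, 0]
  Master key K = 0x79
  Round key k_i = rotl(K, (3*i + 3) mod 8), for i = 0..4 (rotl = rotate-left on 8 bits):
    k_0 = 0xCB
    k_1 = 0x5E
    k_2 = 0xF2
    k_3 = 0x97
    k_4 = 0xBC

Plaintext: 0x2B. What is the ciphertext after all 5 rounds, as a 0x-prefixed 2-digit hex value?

s_0 = plaintext = 0x2B
s_1 = Round(s_0, k_0) = 0x2C
s_2 = Round(s_1, k_1) = 0xFB
s_3 = Round(s_2, k_2) = 0x35
s_4 = Round(s_3, k_3) = 0xD3
s_5 = Round(s_4, k_4) = 0xB4

0xB4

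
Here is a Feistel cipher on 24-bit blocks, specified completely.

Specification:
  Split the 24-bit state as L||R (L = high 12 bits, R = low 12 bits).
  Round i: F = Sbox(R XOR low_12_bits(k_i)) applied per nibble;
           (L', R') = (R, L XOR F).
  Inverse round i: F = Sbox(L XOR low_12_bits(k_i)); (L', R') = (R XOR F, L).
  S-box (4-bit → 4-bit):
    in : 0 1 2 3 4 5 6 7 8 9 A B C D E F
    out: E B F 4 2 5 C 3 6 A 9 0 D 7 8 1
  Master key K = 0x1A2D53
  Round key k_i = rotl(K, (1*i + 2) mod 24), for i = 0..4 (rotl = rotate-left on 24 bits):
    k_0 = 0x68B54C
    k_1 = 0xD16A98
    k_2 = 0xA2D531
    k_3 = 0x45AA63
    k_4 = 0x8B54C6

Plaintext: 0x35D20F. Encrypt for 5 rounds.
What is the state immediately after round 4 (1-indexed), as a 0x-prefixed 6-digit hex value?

s_0 = plaintext = 0x35D20F
s_1 = Round(s_0, k_0) = 0x20F079
s_2 = Round(s_1, k_1) = 0x079B84
s_3 = Round(s_2, k_2) = 0xB8487C
s_4 = Round(s_3, k_3) = 0x87C435
s_5 = Round(s_4, k_4) = 0x435668

0x87C435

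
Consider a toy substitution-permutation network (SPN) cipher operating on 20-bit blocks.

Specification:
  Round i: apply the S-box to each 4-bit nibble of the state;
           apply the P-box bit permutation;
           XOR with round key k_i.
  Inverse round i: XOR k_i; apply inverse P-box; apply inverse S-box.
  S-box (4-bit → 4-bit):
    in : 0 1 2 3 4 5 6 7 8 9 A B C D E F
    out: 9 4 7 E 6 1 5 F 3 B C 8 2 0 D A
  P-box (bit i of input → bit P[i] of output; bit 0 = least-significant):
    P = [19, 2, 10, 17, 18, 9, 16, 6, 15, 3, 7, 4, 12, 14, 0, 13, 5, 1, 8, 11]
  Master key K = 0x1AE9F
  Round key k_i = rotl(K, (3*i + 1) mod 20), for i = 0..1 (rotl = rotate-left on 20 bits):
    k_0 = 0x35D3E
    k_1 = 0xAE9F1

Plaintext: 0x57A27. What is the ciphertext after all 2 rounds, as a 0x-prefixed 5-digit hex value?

s_0 = plaintext = 0x57A27
s_1 = Round(s_0, k_0) = 0xC2B8B
s_2 = Round(s_1, k_1) = 0xCBBE2

0xCBBE2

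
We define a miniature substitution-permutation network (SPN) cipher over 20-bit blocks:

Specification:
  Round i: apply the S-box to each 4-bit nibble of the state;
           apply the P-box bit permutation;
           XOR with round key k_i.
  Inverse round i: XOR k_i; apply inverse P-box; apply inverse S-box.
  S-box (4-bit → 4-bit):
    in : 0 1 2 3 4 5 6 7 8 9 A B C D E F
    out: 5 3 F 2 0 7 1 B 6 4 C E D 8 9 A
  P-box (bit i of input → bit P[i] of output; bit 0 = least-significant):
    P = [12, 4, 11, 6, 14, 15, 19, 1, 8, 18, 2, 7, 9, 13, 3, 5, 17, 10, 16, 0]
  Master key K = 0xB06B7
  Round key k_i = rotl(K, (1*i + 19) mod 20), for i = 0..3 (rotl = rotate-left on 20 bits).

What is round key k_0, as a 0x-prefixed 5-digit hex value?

K = 0xB06B7
k_0 = rotl(K, (1*0+19) mod 20) = rotl(K, 19) = 0xD835B

0xD835B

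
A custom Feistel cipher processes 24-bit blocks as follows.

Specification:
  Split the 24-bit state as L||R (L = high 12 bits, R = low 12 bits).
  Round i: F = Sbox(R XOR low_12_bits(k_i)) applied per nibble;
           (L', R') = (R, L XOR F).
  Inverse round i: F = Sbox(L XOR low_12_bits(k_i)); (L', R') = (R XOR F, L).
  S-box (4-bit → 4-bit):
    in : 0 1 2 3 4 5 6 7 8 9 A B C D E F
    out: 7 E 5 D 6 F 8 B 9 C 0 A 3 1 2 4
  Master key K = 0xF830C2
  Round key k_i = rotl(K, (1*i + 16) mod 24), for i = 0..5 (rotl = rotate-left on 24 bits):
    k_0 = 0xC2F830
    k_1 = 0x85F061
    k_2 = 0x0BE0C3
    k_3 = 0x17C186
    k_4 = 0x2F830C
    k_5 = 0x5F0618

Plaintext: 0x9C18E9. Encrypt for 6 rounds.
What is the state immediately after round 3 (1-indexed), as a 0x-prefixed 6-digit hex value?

0xA4AE41

s_0 = plaintext = 0x9C18E9
s_1 = Round(s_0, k_0) = 0x8E9EDD
s_2 = Round(s_1, k_1) = 0xEDDA4A
s_3 = Round(s_2, k_2) = 0xA4AE41
s_4 = Round(s_3, k_3) = 0xE41E71
s_5 = Round(s_4, k_4) = 0xE71FF0
s_6 = Round(s_5, k_5) = 0xFF0258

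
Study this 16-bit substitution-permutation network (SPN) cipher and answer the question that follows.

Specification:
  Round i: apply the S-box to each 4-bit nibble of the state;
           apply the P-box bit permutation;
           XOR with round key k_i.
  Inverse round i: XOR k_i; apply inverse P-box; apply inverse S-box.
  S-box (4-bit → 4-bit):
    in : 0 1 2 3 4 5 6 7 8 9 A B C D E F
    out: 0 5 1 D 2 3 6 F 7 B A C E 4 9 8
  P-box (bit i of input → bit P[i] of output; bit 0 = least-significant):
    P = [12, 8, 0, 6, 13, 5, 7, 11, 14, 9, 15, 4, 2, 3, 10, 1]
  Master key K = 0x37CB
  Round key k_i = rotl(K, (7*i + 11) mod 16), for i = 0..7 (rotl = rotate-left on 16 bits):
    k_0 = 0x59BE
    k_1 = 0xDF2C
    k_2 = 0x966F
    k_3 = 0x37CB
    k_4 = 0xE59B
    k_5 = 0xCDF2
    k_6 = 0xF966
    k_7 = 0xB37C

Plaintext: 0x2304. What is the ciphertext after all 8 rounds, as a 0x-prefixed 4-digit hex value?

s_0 = plaintext = 0x2304
s_1 = Round(s_0, k_0) = 0x98AA
s_2 = Round(s_1, k_1) = 0x1442
s_3 = Round(s_2, k_2) = 0x804B
s_4 = Round(s_3, k_3) = 0x33A6
s_5 = Round(s_4, k_4) = 0x28AC
s_6 = Round(s_5, k_5) = 0x0697
s_7 = Round(s_6, k_6) = 0x4207
s_8 = Round(s_7, k_7) = 0xE235

0xE235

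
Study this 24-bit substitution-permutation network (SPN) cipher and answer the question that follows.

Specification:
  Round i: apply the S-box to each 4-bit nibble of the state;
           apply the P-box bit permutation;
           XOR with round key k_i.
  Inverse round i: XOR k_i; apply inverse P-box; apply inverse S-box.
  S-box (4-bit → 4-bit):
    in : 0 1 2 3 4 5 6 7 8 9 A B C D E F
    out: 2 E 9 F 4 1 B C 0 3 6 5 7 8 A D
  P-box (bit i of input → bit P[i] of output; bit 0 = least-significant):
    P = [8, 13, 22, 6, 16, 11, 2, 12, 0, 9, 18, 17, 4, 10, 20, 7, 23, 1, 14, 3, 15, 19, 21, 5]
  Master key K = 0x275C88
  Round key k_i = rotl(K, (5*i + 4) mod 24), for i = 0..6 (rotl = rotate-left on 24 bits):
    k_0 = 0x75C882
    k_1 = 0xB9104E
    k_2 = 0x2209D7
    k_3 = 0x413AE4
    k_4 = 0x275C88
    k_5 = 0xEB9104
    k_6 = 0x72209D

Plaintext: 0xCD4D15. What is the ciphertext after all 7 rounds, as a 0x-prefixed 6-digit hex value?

s_0 = plaintext = 0xCD4D15
s_1 = Round(s_0, k_0) = 0x4F518E
s_2 = Round(s_1, k_1) = 0x1F7216
s_3 = Round(s_2, k_2) = 0x98703A
s_4 = Round(s_3, k_3) = 0x188060
s_5 = Round(s_4, k_4) = 0x0E66A8
s_6 = Round(s_5, k_5) = 0xE19F9B
s_7 = Round(s_6, k_6) = 0x3D6DA6

0x3D6DA6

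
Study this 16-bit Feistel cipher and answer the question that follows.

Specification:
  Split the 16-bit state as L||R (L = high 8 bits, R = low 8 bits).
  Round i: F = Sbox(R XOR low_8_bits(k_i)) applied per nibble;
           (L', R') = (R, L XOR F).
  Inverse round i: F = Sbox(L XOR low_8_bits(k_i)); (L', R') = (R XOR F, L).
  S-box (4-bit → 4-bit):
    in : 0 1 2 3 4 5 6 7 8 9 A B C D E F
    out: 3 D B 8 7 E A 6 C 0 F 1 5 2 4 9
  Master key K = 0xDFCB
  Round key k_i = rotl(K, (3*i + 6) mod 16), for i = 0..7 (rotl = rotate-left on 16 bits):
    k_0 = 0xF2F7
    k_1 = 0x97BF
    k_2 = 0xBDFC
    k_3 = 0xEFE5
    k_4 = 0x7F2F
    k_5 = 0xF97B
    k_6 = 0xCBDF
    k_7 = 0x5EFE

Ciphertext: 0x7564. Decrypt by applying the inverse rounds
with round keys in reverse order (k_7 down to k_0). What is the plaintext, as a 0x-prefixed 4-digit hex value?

0x975F

s_0 = ciphertext = 0x7564
s_1 = InvRound(s_0, k_7) = 0xA575
s_2 = InvRound(s_1, k_6) = 0x1AA5
s_3 = InvRound(s_2, k_5) = 0x081A
s_4 = InvRound(s_3, k_4) = 0xAC08
s_5 = InvRound(s_4, k_3) = 0x78AC
s_6 = InvRound(s_5, k_2) = 0x6B78
s_7 = InvRound(s_6, k_1) = 0x5F6B
s_8 = InvRound(s_7, k_0) = 0x975F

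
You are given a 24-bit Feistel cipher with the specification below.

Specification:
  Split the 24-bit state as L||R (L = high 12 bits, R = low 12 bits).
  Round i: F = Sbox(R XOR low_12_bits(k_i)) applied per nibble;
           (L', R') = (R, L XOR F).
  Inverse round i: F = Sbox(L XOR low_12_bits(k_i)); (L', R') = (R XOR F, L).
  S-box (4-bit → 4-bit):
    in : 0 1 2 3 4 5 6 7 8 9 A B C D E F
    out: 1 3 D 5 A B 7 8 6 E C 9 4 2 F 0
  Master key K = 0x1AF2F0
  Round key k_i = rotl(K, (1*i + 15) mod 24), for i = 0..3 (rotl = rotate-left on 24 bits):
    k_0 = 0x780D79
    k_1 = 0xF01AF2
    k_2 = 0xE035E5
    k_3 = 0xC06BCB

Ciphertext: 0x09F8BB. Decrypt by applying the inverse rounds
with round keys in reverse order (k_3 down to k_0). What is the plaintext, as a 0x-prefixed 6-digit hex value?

s_0 = ciphertext = 0x09F8BB
s_1 = InvRound(s_0, k_3) = 0x10109F
s_2 = InvRound(s_1, k_2) = 0xA65101
s_3 = InvRound(s_2, k_1) = 0x0E9A65
s_4 = InvRound(s_3, k_0) = 0x8840E9

0x8840E9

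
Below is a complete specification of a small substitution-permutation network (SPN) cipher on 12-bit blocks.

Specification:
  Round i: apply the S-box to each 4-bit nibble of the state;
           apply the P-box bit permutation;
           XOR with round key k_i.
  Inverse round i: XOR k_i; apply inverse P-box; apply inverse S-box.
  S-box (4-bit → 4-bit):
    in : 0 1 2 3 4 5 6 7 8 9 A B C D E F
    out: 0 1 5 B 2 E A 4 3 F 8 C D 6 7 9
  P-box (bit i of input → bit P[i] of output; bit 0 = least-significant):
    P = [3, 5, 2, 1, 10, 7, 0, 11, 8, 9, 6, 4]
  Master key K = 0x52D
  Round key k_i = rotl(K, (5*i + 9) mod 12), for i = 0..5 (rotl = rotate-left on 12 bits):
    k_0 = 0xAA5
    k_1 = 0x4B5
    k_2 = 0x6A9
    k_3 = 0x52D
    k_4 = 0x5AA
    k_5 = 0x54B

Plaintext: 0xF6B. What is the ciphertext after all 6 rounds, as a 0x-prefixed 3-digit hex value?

s_0 = plaintext = 0xF6B
s_1 = Round(s_0, k_0) = 0x333
s_2 = Round(s_1, k_1) = 0xB0F
s_3 = Round(s_2, k_2) = 0x6F3
s_4 = Round(s_3, k_3) = 0xB17
s_5 = Round(s_4, k_4) = 0x1FE
s_6 = Round(s_5, k_5) = 0x867

0x867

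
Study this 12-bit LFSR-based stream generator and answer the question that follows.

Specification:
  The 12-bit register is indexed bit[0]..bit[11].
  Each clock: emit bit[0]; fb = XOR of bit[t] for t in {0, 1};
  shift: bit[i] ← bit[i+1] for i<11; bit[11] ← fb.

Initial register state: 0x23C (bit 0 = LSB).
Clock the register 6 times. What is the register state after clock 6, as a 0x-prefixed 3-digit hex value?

reg_0 = 0x23C
clock 1: out=0, reg = 0x11E
clock 2: out=0, reg = 0x88F
clock 3: out=1, reg = 0x447
clock 4: out=1, reg = 0x223
clock 5: out=1, reg = 0x111
clock 6: out=1, reg = 0x888

0x888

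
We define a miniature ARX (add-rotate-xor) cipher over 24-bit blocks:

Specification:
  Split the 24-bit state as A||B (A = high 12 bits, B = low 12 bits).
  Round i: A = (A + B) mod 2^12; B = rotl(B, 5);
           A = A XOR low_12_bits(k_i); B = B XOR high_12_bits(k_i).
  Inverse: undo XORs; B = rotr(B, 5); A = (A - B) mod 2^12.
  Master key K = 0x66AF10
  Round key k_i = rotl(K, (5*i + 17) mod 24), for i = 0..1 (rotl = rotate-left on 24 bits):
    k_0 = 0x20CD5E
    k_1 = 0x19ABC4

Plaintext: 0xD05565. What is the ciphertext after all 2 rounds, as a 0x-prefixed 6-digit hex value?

s_0 = plaintext = 0xD05565
s_1 = Round(s_0, k_0) = 0xF34EA6
s_2 = Round(s_1, k_1) = 0x61E547

0x61E547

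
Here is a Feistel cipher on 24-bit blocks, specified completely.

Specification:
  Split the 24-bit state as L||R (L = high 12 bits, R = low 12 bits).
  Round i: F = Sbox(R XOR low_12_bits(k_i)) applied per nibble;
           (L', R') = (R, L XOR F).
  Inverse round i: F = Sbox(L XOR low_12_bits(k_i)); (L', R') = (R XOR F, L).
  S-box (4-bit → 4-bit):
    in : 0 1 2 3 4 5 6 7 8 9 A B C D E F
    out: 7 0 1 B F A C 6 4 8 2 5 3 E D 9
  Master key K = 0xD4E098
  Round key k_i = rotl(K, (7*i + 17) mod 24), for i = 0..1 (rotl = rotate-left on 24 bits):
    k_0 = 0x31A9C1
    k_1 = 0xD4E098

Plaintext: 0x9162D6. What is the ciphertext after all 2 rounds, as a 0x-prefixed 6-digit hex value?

0xC10192

s_0 = plaintext = 0x9162D6
s_1 = Round(s_0, k_0) = 0x2D6C10
s_2 = Round(s_1, k_1) = 0xC10192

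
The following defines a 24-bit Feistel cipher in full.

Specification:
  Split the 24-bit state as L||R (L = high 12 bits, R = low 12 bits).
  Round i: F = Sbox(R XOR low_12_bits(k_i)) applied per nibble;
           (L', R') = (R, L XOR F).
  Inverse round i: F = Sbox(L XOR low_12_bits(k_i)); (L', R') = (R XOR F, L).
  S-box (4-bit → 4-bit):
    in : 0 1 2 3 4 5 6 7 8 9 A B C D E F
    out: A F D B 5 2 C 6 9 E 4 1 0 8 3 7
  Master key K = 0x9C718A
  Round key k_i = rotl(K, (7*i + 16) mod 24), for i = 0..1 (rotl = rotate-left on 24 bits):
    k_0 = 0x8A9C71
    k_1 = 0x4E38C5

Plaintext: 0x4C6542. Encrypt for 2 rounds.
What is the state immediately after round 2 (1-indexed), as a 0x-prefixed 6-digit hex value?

s_0 = plaintext = 0x4C6542
s_1 = Round(s_0, k_0) = 0x542A7D
s_2 = Round(s_1, k_1) = 0xA7D85B

0xA7D85B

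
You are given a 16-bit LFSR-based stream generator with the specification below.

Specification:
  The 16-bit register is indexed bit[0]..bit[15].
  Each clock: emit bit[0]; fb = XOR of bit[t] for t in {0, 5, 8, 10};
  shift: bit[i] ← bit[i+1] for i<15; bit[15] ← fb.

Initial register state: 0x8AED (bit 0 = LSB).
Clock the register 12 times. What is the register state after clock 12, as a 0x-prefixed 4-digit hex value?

0x8928

reg_0 = 0x8AED
clock 1: out=1, reg = 0x4576
clock 2: out=0, reg = 0xA2BB
clock 3: out=1, reg = 0x515D
clock 4: out=1, reg = 0x28AE
clock 5: out=0, reg = 0x9457
clock 6: out=1, reg = 0x4A2B
clock 7: out=1, reg = 0x2515
clock 8: out=1, reg = 0x928A
clock 9: out=0, reg = 0x4945
clock 10: out=1, reg = 0x24A2
clock 11: out=0, reg = 0x1251
clock 12: out=1, reg = 0x8928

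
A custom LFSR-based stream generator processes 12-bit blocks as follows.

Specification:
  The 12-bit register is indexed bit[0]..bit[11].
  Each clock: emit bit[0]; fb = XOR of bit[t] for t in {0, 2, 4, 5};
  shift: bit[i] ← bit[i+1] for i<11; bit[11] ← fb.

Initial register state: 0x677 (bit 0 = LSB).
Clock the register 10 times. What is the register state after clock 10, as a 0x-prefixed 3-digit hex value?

0xAF9

reg_0 = 0x677
clock 1: out=1, reg = 0x33B
clock 2: out=1, reg = 0x99D
clock 3: out=1, reg = 0xCCE
clock 4: out=0, reg = 0xE67
clock 5: out=1, reg = 0xF33
clock 6: out=1, reg = 0xF99
clock 7: out=1, reg = 0x7CC
clock 8: out=0, reg = 0xBE6
clock 9: out=0, reg = 0x5F3
clock 10: out=1, reg = 0xAF9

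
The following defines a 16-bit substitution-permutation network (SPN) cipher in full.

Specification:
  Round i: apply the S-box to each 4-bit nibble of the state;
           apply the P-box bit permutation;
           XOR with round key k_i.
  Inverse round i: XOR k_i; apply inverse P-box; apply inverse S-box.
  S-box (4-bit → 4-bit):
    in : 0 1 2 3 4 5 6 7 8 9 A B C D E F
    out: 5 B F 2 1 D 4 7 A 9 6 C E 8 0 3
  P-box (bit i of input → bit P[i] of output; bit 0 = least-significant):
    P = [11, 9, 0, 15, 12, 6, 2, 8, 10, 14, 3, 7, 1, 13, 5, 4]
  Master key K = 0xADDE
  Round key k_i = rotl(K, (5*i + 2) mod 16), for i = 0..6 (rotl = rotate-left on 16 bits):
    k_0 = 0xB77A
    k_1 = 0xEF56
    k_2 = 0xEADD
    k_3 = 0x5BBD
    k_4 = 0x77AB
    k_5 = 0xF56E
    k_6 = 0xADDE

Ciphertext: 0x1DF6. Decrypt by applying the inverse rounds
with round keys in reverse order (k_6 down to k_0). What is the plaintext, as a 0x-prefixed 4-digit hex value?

0xAA99

s_0 = ciphertext = 0x1DF6
s_1 = InvRound(s_0, k_6) = 0xA64D
s_2 = InvRound(s_1, k_5) = 0x039A
s_3 = InvRound(s_2, k_4) = 0xCF46
s_4 = InvRound(s_3, k_3) = 0x55FB
s_5 = InvRound(s_4, k_2) = 0x7451
s_6 = InvRound(s_5, k_1) = 0x4E52
s_7 = InvRound(s_6, k_0) = 0xAA99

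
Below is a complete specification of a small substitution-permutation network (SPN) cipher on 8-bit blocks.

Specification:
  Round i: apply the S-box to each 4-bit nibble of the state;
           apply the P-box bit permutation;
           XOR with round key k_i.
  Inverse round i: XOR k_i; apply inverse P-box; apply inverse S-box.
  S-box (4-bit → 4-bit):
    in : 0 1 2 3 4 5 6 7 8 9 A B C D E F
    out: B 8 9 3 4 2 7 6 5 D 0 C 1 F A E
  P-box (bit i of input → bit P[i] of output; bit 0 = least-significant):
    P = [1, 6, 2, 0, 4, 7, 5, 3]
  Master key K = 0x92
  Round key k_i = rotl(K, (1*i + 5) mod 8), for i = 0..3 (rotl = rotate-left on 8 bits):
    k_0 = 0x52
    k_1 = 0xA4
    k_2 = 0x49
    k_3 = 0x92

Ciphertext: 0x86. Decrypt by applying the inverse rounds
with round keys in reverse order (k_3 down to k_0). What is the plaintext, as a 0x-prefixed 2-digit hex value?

s_0 = ciphertext = 0x86
s_1 = InvRound(s_0, k_3) = 0xC4
s_2 = InvRound(s_1, k_2) = 0xEB
s_3 = InvRound(s_2, k_1) = 0x1D
s_4 = InvRound(s_3, k_0) = 0x1D

0x1D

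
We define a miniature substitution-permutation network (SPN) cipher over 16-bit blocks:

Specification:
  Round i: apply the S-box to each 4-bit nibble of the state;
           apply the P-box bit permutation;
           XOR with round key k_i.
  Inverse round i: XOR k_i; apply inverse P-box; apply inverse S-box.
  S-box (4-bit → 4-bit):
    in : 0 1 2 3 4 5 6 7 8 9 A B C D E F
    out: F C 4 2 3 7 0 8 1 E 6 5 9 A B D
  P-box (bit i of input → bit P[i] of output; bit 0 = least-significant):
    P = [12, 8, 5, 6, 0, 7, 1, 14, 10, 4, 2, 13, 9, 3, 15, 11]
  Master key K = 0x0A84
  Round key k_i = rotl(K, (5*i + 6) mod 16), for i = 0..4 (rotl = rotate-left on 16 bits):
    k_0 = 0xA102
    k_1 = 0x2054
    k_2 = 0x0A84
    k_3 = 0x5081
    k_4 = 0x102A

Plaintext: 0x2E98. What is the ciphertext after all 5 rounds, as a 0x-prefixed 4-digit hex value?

0xAE5F

s_0 = plaintext = 0x2E98
s_1 = Round(s_0, k_0) = 0x5590
s_2 = Round(s_1, k_1) = 0xF7AA
s_3 = Round(s_2, k_2) = 0xA126
s_4 = Round(s_3, k_3) = 0xF08F
s_5 = Round(s_4, k_4) = 0xAE5F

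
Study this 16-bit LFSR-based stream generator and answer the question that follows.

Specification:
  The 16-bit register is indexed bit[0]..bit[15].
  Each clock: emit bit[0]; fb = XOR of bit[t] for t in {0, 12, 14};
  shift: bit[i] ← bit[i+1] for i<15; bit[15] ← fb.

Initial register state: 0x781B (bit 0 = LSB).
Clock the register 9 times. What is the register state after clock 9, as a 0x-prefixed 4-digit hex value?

0x14BC

reg_0 = 0x781B
clock 1: out=1, reg = 0xBC0D
clock 2: out=1, reg = 0x5E06
clock 3: out=0, reg = 0x2F03
clock 4: out=1, reg = 0x9781
clock 5: out=1, reg = 0x4BC0
clock 6: out=0, reg = 0xA5E0
clock 7: out=0, reg = 0x52F0
clock 8: out=0, reg = 0x2978
clock 9: out=0, reg = 0x14BC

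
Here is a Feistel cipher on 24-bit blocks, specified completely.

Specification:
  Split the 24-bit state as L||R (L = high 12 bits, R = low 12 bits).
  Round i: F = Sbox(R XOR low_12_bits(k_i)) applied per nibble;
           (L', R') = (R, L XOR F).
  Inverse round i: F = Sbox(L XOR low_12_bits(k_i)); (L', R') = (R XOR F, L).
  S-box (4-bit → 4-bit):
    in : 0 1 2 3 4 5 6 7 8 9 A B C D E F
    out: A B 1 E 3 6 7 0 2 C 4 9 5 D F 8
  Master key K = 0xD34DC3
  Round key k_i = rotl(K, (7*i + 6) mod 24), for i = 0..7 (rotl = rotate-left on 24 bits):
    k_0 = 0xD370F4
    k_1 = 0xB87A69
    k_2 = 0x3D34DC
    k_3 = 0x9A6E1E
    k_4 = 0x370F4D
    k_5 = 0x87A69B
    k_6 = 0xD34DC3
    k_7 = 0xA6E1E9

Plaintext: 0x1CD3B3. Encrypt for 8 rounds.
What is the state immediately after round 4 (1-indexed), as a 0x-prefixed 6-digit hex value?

s_0 = plaintext = 0x1CD3B3
s_1 = Round(s_0, k_0) = 0x3B3FFD
s_2 = Round(s_1, k_1) = 0xFFD570
s_3 = Round(s_2, k_2) = 0x5704B8
s_4 = Round(s_3, k_3) = 0x4B8137
s_5 = Round(s_4, k_4) = 0x137BBC
s_6 = Round(s_5, k_5) = 0xBBCC27
s_7 = Round(s_6, k_6) = 0xC2704F
s_8 = Round(s_7, k_7) = 0x04F760

0x4B8137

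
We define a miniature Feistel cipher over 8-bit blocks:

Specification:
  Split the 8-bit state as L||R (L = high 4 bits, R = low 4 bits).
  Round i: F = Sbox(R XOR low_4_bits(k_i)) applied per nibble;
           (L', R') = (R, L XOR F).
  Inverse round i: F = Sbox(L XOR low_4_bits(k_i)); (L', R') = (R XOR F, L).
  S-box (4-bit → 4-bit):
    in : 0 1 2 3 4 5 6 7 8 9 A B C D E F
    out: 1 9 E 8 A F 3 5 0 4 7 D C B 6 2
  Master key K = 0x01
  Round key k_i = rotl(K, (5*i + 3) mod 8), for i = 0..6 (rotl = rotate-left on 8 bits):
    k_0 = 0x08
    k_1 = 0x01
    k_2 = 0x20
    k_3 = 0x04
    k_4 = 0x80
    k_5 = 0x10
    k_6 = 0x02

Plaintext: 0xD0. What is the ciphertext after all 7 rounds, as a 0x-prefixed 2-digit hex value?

s_0 = plaintext = 0xD0
s_1 = Round(s_0, k_0) = 0x0D
s_2 = Round(s_1, k_1) = 0xDC
s_3 = Round(s_2, k_2) = 0xC1
s_4 = Round(s_3, k_3) = 0x13
s_5 = Round(s_4, k_4) = 0x39
s_6 = Round(s_5, k_5) = 0x97
s_7 = Round(s_6, k_6) = 0x76

0x76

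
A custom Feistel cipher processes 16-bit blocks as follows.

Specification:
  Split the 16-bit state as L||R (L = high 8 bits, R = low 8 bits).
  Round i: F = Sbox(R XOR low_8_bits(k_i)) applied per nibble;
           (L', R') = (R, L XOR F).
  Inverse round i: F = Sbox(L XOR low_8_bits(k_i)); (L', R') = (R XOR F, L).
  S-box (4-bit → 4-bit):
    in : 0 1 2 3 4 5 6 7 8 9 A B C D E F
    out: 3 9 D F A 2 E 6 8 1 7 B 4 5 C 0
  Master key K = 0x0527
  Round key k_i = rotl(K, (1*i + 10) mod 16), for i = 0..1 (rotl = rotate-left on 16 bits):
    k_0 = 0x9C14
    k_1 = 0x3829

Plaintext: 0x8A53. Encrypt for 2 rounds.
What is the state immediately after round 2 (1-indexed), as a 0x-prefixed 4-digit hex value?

s_0 = plaintext = 0x8A53
s_1 = Round(s_0, k_0) = 0x532C
s_2 = Round(s_1, k_1) = 0x2C61

0x2C61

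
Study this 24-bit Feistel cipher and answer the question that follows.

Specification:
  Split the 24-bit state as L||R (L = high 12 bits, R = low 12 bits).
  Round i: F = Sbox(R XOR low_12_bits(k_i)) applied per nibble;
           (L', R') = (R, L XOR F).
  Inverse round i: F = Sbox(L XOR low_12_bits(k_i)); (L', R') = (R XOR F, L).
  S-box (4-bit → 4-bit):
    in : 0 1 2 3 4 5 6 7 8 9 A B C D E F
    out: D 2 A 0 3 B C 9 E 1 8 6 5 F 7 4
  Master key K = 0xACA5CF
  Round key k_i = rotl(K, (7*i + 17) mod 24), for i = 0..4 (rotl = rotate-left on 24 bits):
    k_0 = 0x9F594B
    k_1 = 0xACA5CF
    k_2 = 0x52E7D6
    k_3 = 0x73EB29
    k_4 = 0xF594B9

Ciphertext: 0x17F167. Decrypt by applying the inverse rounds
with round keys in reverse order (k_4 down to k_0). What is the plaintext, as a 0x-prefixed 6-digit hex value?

0xDD4676

s_0 = ciphertext = 0x17F167
s_1 = InvRound(s_0, k_4) = 0xA3B17F
s_2 = InvRound(s_1, k_3) = 0x355A3B
s_3 = InvRound(s_2, k_2) = 0x9DB355
s_4 = InvRound(s_3, k_1) = 0x6769DB
s_5 = InvRound(s_4, k_0) = 0xDD4676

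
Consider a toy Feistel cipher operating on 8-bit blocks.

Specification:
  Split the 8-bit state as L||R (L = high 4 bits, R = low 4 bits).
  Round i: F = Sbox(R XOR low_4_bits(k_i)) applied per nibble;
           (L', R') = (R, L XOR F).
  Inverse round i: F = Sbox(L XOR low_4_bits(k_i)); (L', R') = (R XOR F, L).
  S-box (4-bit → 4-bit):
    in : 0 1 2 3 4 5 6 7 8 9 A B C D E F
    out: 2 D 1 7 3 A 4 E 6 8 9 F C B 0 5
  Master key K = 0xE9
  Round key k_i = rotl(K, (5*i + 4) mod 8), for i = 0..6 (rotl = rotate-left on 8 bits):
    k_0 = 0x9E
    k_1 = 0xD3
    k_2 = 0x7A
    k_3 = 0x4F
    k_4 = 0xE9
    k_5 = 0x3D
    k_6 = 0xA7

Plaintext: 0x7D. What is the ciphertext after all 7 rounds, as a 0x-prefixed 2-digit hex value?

s_0 = plaintext = 0x7D
s_1 = Round(s_0, k_0) = 0xD0
s_2 = Round(s_1, k_1) = 0x0A
s_3 = Round(s_2, k_2) = 0xA2
s_4 = Round(s_3, k_3) = 0x21
s_5 = Round(s_4, k_4) = 0x14
s_6 = Round(s_5, k_5) = 0x49
s_7 = Round(s_6, k_6) = 0x94

0x94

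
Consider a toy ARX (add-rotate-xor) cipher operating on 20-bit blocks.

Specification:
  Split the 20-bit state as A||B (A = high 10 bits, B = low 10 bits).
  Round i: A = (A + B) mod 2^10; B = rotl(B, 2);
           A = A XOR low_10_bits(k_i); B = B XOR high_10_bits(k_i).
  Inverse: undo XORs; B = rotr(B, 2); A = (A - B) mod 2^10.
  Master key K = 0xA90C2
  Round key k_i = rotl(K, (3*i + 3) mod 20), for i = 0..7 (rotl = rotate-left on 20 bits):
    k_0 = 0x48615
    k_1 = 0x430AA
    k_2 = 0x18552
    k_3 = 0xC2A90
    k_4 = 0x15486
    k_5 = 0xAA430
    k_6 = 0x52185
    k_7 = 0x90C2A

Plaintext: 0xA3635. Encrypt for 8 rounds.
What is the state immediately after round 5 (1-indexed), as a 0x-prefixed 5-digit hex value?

0x8D602

s_0 = plaintext = 0xA3635
s_1 = Round(s_0, k_0) = 0xB5DF7
s_2 = Round(s_1, k_1) = 0x192D1
s_3 = Round(s_2, k_2) = 0x99F27
s_4 = Round(s_3, k_3) = 0xC7B95
s_5 = Round(s_4, k_4) = 0x8D602
s_6 = Round(s_5, k_5) = 0x01EA3
s_7 = Round(s_6, k_6) = 0xCBFC6
s_8 = Round(s_7, k_7) = 0xB7D58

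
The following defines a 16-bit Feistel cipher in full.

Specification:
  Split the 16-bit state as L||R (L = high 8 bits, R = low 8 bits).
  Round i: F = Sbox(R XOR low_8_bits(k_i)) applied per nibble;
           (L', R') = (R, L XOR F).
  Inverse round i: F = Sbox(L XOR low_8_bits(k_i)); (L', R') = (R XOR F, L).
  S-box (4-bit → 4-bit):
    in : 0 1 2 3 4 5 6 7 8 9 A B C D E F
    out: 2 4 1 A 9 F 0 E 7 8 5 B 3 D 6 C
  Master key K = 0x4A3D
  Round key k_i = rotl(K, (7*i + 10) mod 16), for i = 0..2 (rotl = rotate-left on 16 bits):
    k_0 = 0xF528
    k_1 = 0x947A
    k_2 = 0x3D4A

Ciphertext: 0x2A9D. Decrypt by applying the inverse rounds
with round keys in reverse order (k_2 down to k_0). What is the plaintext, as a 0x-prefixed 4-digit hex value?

s_0 = ciphertext = 0x2A9D
s_1 = InvRound(s_0, k_2) = 0x9F2A
s_2 = InvRound(s_1, k_1) = 0x459F
s_3 = InvRound(s_2, k_0) = 0x9245

0x9245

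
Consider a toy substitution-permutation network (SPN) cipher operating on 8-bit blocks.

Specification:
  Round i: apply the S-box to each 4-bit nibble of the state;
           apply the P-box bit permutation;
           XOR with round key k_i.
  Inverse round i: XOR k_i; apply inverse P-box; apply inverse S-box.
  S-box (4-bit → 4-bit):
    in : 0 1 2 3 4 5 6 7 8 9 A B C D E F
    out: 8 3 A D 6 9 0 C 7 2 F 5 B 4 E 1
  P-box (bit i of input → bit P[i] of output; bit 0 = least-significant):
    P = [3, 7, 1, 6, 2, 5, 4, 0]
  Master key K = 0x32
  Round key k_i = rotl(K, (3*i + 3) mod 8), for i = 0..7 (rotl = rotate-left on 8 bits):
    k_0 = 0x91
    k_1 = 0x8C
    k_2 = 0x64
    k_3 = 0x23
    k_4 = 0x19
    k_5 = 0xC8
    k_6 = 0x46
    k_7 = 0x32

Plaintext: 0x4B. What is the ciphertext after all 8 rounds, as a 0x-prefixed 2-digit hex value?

s_0 = plaintext = 0x4B
s_1 = Round(s_0, k_0) = 0xAB
s_2 = Round(s_1, k_1) = 0xB3
s_3 = Round(s_2, k_2) = 0x3A
s_4 = Round(s_3, k_3) = 0xFC
s_5 = Round(s_4, k_4) = 0xD5
s_6 = Round(s_5, k_5) = 0x90
s_7 = Round(s_6, k_6) = 0x26
s_8 = Round(s_7, k_7) = 0x13

0x13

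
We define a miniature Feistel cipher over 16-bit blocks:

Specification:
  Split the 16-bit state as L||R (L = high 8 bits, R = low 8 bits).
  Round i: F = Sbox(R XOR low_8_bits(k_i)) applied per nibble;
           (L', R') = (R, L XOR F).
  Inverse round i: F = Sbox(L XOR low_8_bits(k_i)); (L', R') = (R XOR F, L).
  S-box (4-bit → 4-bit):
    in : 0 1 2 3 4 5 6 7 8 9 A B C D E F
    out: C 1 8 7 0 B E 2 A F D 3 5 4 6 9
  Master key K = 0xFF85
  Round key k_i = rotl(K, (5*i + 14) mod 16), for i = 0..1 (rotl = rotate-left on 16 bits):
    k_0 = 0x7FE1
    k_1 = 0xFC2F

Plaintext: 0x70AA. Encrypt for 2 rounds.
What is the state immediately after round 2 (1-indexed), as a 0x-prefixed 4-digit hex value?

0x731F

s_0 = plaintext = 0x70AA
s_1 = Round(s_0, k_0) = 0xAA73
s_2 = Round(s_1, k_1) = 0x731F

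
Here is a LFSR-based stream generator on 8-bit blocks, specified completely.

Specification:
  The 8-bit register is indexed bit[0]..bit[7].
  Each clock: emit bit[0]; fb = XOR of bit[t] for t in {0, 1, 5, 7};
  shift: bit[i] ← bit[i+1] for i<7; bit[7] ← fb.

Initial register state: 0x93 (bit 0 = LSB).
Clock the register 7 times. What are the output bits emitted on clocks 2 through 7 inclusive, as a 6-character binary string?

reg_0 = 0x93
clock 1: out=1, reg = 0xC9
clock 2: out=1, reg = 0x64
clock 3: out=0, reg = 0xB2
clock 4: out=0, reg = 0xD9
clock 5: out=1, reg = 0x6C
clock 6: out=0, reg = 0xB6
clock 7: out=0, reg = 0xDB

100100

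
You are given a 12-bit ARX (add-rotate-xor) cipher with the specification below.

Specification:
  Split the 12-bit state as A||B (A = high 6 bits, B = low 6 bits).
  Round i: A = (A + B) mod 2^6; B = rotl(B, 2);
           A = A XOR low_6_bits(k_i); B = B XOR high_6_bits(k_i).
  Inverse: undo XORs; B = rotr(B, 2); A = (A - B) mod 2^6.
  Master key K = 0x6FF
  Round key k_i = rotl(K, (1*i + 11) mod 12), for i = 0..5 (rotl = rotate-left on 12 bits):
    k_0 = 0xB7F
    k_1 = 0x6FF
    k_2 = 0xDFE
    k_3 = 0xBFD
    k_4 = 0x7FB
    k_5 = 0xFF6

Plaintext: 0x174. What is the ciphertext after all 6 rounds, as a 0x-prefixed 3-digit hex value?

s_0 = plaintext = 0x174
s_1 = Round(s_0, k_0) = 0x1BE
s_2 = Round(s_1, k_1) = 0xEE0
s_3 = Round(s_2, k_2) = 0x975
s_4 = Round(s_3, k_3) = 0x9F8
s_5 = Round(s_4, k_4) = 0x93C
s_6 = Round(s_5, k_5) = 0x58C

0x58C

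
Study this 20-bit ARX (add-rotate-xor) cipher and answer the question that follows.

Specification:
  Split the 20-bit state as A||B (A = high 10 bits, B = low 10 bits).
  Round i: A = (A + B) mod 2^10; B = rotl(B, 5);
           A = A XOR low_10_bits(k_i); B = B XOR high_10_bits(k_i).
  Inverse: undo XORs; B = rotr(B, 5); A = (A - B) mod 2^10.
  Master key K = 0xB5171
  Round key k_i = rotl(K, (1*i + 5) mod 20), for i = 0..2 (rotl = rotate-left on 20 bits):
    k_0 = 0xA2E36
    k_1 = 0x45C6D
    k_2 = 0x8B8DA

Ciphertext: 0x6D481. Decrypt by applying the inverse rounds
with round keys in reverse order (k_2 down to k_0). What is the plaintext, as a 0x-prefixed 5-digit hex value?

0xD4196

s_0 = ciphertext = 0x6D481
s_1 = InvRound(s_0, k_2) = 0xDE9F5
s_2 = InvRound(s_1, k_1) = 0xB4047
s_3 = InvRound(s_2, k_0) = 0xD4196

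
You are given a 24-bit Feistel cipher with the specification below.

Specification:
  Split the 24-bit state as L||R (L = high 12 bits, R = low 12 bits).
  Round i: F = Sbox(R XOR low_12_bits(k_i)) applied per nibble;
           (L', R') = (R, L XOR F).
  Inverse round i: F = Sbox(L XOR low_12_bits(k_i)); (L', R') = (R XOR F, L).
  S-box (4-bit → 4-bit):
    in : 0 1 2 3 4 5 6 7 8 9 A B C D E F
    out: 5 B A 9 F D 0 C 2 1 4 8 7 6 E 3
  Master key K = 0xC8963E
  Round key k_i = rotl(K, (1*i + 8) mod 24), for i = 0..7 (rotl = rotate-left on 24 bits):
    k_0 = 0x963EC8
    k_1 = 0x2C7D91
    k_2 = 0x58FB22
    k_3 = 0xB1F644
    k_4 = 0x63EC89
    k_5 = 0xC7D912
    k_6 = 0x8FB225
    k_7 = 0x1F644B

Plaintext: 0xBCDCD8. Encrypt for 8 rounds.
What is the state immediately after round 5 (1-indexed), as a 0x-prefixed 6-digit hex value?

0x1162D3

s_0 = plaintext = 0xBCDCD8
s_1 = Round(s_0, k_0) = 0xCD8178
s_2 = Round(s_1, k_1) = 0x178B39
s_3 = Round(s_2, k_2) = 0xB394C0
s_4 = Round(s_3, k_3) = 0x4C0116
s_5 = Round(s_4, k_4) = 0x1162D3
s_6 = Round(s_5, k_5) = 0x2D396D
s_7 = Round(s_6, k_6) = 0x96DA21
s_8 = Round(s_7, k_7) = 0xA21769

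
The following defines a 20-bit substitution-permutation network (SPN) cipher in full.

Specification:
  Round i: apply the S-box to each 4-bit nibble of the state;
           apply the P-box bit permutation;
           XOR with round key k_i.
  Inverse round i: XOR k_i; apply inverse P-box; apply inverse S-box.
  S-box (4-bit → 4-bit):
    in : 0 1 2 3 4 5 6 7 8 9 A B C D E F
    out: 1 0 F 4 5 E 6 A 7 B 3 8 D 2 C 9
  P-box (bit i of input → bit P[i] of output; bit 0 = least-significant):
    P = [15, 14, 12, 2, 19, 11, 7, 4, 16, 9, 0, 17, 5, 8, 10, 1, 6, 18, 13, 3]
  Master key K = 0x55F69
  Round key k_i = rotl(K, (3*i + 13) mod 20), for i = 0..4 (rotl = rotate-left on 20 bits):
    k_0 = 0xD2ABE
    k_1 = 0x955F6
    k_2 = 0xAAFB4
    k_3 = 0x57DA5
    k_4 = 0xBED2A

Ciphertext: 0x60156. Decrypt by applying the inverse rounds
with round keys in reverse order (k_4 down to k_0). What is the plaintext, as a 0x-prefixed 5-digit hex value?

s_0 = ciphertext = 0x60156
s_1 = InvRound(s_0, k_4) = 0x24099
s_2 = InvRound(s_1, k_3) = 0x58F7E
s_3 = InvRound(s_2, k_2) = 0x2BF41
s_4 = InvRound(s_3, k_1) = 0x3F229
s_5 = InvRound(s_4, k_0) = 0xDBE22

0xDBE22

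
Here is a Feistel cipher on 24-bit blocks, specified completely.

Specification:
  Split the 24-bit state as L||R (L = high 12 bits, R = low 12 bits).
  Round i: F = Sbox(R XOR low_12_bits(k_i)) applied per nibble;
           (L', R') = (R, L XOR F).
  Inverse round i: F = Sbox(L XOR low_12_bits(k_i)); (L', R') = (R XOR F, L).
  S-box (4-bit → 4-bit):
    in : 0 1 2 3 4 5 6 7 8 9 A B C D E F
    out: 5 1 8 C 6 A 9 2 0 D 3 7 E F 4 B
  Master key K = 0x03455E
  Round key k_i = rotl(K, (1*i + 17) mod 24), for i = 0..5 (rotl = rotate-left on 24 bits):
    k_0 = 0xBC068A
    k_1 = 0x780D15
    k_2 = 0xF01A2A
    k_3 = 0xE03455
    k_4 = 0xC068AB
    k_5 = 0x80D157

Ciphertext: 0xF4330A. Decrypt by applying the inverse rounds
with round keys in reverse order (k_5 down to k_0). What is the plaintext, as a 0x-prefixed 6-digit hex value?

s_0 = ciphertext = 0xF4330A
s_1 = InvRound(s_0, k_5) = 0x71CF43
s_2 = InvRound(s_1, k_4) = 0x43171C
s_3 = InvRound(s_2, k_3) = 0x28A431
s_4 = InvRound(s_3, k_2) = 0x40428A
s_5 = InvRound(s_4, k_1) = 0xF9B404
s_6 = InvRound(s_5, k_0) = 0x915F9B

0x915F9B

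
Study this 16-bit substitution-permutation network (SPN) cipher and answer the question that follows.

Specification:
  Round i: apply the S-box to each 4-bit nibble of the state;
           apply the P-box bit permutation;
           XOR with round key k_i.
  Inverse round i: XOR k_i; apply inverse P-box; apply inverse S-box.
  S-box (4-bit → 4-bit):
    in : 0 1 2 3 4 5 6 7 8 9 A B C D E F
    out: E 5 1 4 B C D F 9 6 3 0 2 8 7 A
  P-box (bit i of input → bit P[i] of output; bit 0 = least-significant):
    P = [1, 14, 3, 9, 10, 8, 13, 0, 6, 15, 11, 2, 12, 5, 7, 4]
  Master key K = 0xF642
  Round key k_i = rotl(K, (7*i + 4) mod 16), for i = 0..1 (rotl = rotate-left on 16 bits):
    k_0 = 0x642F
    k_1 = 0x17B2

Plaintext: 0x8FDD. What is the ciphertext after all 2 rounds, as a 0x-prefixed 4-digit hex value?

s_0 = plaintext = 0x8FDD
s_1 = Round(s_0, k_0) = 0xF63A
s_2 = Round(s_1, k_1) = 0x7FC4

0x7FC4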